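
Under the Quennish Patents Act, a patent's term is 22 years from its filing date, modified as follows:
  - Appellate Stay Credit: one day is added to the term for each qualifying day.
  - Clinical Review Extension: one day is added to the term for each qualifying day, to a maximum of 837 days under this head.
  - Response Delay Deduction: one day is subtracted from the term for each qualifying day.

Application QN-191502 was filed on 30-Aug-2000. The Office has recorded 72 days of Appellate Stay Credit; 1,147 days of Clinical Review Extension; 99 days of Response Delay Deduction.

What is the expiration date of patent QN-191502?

Base term: filing date + 22 years → 30 August 2022.
Appellate Stay Credit: +72 days → 10 November 2022.
Clinical Review Extension: 1147 days claimed exceeds the 837-day cap, so +837 days → 24 February 2025.
Response Delay Deduction: −99 days → 17 November 2024.

November 17, 2024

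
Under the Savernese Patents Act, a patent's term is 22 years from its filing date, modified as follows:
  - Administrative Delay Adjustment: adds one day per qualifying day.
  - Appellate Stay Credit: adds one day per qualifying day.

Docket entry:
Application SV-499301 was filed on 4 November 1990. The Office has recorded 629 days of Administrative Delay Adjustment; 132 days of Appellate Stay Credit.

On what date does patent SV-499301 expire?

Base term: filing date + 22 years → 4 November 2012.
Administrative Delay Adjustment: +629 days → 26 July 2014.
Appellate Stay Credit: +132 days → 5 December 2014.

2014-12-05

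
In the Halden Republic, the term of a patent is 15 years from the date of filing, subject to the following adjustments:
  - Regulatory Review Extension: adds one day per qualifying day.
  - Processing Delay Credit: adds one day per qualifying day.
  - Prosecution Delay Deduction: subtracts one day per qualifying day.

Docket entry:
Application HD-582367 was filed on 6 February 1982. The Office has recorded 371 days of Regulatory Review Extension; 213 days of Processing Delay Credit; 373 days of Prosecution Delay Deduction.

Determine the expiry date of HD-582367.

Base term: filing date + 15 years → 6 February 1997.
Regulatory Review Extension: +371 days → 12 February 1998.
Processing Delay Credit: +213 days → 13 September 1998.
Prosecution Delay Deduction: −373 days → 5 September 1997.

1997-09-05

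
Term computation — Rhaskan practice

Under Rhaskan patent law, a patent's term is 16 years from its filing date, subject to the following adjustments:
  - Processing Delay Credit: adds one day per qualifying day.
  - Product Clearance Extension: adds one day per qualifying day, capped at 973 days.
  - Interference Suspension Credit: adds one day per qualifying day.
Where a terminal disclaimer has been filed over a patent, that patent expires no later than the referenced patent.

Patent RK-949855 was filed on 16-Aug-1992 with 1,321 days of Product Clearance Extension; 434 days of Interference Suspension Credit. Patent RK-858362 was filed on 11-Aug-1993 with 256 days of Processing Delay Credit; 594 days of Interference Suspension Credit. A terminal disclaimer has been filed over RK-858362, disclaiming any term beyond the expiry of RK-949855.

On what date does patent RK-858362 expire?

December 9, 2011

Natural term of RK-858362:
  Base: filing + 16 years → 11 August 2009.
  Processing Delay Credit: +256 days → 24 April 2010.
  Interference Suspension Credit: +594 days → 9 December 2011.
Expiry of referenced patent RK-949855:
  Base: filing + 16 years → 16 August 2008.
  Product Clearance Extension: 1321 days claimed exceeds the 973-day cap, so +973 days → 16 April 2011.
  Interference Suspension Credit: +434 days → 23 June 2012.
Terminal disclaimer: RK-858362 expires on the earlier of 9 December 2011 and 23 June 2012.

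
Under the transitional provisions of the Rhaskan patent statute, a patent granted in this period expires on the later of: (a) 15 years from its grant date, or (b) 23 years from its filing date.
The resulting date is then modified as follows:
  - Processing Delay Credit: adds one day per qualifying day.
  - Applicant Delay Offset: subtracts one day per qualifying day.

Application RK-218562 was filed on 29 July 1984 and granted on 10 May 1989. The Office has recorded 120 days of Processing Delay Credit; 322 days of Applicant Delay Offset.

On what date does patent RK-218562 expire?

(a) grant + 15 years → 10 May 2004.
(b) filing + 23 years → 29 July 2007.
Later of the two: 29 July 2007.
Processing Delay Credit: +120 days → 26 November 2007.
Applicant Delay Offset: −322 days → 8 January 2007.

2007-01-08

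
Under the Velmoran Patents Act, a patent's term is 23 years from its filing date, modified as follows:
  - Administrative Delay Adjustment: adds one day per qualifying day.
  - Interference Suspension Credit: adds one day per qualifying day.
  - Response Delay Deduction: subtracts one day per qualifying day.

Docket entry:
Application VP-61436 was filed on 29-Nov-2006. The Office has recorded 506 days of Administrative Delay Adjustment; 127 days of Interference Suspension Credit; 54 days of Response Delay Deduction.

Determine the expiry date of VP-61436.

Base term: filing date + 23 years → 29 November 2029.
Administrative Delay Adjustment: +506 days → 19 April 2031.
Interference Suspension Credit: +127 days → 24 August 2031.
Response Delay Deduction: −54 days → 1 July 2031.

July 1, 2031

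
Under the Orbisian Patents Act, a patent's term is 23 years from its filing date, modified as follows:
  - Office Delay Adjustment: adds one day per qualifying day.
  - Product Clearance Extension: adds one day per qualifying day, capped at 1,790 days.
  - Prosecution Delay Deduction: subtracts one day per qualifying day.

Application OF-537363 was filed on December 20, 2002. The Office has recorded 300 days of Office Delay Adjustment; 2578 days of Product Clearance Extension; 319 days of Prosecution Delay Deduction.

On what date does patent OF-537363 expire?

October 26, 2030

Base term: filing date + 23 years → 20 December 2025.
Office Delay Adjustment: +300 days → 16 October 2026.
Product Clearance Extension: 2578 days claimed exceeds the 1790-day cap, so +1790 days → 10 September 2031.
Prosecution Delay Deduction: −319 days → 26 October 2030.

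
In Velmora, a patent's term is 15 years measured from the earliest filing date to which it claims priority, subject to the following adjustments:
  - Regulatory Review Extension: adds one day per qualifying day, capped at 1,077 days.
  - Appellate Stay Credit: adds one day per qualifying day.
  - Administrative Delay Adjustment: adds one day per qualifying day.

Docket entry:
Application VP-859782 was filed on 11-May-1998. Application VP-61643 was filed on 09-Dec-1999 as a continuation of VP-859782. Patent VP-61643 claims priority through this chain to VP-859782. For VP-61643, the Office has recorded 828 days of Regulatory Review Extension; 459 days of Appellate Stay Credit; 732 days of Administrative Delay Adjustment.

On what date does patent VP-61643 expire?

2018-11-20

Earliest priority filing: 11 May 1998.
Base term: 11 May 1998 + 15 years → 11 May 2013.
Regulatory Review Extension: 828 days (within the 1077-day cap) → +828 days → 17 August 2015.
Appellate Stay Credit: +459 days → 18 November 2016.
Administrative Delay Adjustment: +732 days → 20 November 2018.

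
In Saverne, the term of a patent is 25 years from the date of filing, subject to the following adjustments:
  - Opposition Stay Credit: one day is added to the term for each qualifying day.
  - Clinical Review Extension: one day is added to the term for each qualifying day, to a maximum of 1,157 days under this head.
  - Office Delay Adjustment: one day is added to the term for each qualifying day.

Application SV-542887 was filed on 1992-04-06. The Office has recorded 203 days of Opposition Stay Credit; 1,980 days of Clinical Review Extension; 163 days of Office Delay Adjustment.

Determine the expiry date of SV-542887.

June 7, 2021

Base term: filing date + 25 years → 6 April 2017.
Opposition Stay Credit: +203 days → 26 October 2017.
Clinical Review Extension: 1980 days claimed exceeds the 1157-day cap, so +1157 days → 26 December 2020.
Office Delay Adjustment: +163 days → 7 June 2021.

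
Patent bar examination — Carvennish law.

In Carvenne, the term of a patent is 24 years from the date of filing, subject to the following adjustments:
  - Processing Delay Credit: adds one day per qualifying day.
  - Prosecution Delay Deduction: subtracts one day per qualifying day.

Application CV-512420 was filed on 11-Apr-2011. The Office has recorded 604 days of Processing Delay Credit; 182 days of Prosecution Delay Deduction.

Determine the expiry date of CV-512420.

Base term: filing date + 24 years → 11 April 2035.
Processing Delay Credit: +604 days → 5 December 2036.
Prosecution Delay Deduction: −182 days → 6 June 2036.

June 6, 2036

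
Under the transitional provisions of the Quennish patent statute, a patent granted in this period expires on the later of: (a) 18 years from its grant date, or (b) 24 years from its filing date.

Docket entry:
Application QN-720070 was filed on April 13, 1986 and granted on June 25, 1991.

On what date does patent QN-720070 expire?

2010-04-13

(a) grant + 18 years → 25 June 2009.
(b) filing + 24 years → 13 April 2010.
Later of the two: 13 April 2010.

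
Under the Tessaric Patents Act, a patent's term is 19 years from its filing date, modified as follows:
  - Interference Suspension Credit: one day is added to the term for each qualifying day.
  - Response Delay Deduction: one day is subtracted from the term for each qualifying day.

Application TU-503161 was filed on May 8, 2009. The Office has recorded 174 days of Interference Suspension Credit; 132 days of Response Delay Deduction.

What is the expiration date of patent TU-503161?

Base term: filing date + 19 years → 8 May 2028.
Interference Suspension Credit: +174 days → 29 October 2028.
Response Delay Deduction: −132 days → 19 June 2028.

June 19, 2028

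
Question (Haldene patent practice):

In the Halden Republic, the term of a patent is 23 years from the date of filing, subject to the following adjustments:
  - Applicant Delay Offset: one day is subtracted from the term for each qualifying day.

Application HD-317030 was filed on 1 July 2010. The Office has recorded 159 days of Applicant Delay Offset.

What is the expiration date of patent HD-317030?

Base term: filing date + 23 years → 1 July 2033.
Applicant Delay Offset: −159 days → 23 January 2033.

January 23, 2033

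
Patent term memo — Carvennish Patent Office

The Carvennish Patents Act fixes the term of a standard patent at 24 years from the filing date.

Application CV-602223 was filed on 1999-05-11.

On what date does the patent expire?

2023-05-11

Filing date + 24 years → 11 May 2023.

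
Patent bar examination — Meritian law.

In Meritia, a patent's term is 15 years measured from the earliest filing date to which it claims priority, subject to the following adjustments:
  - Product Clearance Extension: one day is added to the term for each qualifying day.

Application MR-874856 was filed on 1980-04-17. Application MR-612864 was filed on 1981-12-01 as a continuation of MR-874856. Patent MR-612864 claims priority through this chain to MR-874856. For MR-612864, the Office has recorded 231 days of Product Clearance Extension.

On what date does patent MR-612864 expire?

December 4, 1995

Earliest priority filing: 17 April 1980.
Base term: 17 April 1980 + 15 years → 17 April 1995.
Product Clearance Extension: +231 days → 4 December 1995.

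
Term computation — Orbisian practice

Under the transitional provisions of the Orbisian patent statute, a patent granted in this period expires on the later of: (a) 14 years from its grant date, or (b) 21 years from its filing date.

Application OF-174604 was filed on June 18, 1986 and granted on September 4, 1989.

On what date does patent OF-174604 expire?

(a) grant + 14 years → 4 September 2003.
(b) filing + 21 years → 18 June 2007.
Later of the two: 18 June 2007.

2007-06-18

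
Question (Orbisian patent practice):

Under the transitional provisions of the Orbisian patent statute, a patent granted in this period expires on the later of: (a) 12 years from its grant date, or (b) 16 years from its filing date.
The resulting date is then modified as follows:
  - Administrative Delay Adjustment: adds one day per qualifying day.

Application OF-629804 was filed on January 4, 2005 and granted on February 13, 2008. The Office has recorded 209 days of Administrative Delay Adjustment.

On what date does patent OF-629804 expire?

2021-08-01

(a) grant + 12 years → 13 February 2020.
(b) filing + 16 years → 4 January 2021.
Later of the two: 4 January 2021.
Administrative Delay Adjustment: +209 days → 1 August 2021.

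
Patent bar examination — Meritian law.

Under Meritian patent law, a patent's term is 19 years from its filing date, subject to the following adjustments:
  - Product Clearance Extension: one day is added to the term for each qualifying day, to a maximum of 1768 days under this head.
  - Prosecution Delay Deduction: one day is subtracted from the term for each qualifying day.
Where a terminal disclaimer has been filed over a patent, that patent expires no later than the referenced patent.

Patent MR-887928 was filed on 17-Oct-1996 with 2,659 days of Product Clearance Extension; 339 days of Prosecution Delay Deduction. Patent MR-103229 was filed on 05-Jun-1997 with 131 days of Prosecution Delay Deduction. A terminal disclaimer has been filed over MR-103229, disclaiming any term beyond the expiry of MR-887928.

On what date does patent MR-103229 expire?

January 26, 2016

Natural term of MR-103229:
  Base: filing + 19 years → 5 June 2016.
  Prosecution Delay Deduction: −131 days → 26 January 2016.
Expiry of referenced patent MR-887928:
  Base: filing + 19 years → 17 October 2015.
  Product Clearance Extension: 2659 days claimed exceeds the 1768-day cap, so +1768 days → 19 August 2020.
  Prosecution Delay Deduction: −339 days → 15 September 2019.
Terminal disclaimer: MR-103229 expires on the earlier of 26 January 2016 and 15 September 2019.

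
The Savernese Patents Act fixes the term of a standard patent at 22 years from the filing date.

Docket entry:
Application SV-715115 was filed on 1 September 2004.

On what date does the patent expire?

Filing date + 22 years → 1 September 2026.

2026-09-01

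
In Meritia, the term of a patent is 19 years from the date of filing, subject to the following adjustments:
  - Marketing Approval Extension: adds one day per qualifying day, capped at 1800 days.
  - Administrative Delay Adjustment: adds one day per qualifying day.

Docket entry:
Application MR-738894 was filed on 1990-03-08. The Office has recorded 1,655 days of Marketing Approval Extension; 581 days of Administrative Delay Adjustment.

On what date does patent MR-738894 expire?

Base term: filing date + 19 years → 8 March 2009.
Marketing Approval Extension: 1655 days (within the 1800-day cap) → +1655 days → 18 September 2013.
Administrative Delay Adjustment: +581 days → 22 April 2015.

April 22, 2015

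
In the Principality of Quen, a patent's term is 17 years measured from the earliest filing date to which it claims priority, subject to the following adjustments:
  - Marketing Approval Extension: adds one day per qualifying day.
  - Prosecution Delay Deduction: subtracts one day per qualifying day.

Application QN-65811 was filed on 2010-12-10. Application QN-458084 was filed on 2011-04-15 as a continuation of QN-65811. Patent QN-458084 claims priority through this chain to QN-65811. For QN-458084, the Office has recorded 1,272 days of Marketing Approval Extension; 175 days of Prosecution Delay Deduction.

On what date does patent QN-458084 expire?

Earliest priority filing: 10 December 2010.
Base term: 10 December 2010 + 17 years → 10 December 2027.
Marketing Approval Extension: +1272 days → 4 June 2031.
Prosecution Delay Deduction: −175 days → 11 December 2030.

2030-12-11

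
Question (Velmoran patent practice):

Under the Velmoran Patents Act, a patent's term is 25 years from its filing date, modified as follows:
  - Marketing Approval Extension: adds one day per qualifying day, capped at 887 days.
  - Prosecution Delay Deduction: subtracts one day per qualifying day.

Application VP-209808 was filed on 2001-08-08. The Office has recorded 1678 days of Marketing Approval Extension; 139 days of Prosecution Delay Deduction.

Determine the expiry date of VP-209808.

August 25, 2028

Base term: filing date + 25 years → 8 August 2026.
Marketing Approval Extension: 1678 days claimed exceeds the 887-day cap, so +887 days → 11 January 2029.
Prosecution Delay Deduction: −139 days → 25 August 2028.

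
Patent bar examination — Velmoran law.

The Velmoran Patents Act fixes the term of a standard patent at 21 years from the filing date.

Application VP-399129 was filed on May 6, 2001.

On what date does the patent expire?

2022-05-06

Filing date + 21 years → 6 May 2022.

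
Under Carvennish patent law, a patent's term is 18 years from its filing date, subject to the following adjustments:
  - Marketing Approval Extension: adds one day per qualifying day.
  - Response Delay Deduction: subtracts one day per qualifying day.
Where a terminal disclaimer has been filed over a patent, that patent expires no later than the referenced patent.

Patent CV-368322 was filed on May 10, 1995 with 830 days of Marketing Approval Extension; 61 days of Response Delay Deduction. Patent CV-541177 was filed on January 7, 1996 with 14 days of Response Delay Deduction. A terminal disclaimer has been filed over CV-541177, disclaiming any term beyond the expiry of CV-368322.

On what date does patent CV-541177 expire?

Natural term of CV-541177:
  Base: filing + 18 years → 7 January 2014.
  Response Delay Deduction: −14 days → 24 December 2013.
Expiry of referenced patent CV-368322:
  Base: filing + 18 years → 10 May 2013.
  Marketing Approval Extension: +830 days → 18 August 2015.
  Response Delay Deduction: −61 days → 18 June 2015.
Terminal disclaimer: CV-541177 expires on the earlier of 24 December 2013 and 18 June 2015.

2013-12-24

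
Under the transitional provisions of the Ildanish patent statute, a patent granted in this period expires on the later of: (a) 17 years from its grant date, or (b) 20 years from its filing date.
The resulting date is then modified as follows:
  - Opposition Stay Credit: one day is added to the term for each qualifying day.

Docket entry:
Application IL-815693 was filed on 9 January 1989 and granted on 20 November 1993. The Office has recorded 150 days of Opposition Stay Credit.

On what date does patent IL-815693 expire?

2011-04-19

(a) grant + 17 years → 20 November 2010.
(b) filing + 20 years → 9 January 2009.
Later of the two: 20 November 2010.
Opposition Stay Credit: +150 days → 19 April 2011.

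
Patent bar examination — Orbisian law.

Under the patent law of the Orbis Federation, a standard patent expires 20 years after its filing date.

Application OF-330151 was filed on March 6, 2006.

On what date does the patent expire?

March 6, 2026

Filing date + 20 years → 6 March 2026.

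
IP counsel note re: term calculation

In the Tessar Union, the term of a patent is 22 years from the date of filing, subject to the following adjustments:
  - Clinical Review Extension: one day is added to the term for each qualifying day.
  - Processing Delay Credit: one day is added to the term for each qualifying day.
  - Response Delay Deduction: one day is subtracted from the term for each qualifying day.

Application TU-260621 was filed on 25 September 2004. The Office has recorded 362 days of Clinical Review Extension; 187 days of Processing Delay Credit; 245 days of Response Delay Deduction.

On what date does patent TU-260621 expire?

2027-07-26

Base term: filing date + 22 years → 25 September 2026.
Clinical Review Extension: +362 days → 22 September 2027.
Processing Delay Credit: +187 days → 27 March 2028.
Response Delay Deduction: −245 days → 26 July 2027.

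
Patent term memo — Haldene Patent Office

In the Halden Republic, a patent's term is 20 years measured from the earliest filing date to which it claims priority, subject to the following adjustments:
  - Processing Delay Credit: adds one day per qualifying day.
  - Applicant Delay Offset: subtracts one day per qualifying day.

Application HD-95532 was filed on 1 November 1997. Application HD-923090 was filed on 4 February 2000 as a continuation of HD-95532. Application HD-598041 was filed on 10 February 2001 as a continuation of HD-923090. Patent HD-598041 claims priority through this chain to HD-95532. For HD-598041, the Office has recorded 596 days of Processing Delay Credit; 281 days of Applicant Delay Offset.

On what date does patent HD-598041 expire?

September 12, 2018

Earliest priority filing: 1 November 1997.
Base term: 1 November 1997 + 20 years → 1 November 2017.
Processing Delay Credit: +596 days → 20 June 2019.
Applicant Delay Offset: −281 days → 12 September 2018.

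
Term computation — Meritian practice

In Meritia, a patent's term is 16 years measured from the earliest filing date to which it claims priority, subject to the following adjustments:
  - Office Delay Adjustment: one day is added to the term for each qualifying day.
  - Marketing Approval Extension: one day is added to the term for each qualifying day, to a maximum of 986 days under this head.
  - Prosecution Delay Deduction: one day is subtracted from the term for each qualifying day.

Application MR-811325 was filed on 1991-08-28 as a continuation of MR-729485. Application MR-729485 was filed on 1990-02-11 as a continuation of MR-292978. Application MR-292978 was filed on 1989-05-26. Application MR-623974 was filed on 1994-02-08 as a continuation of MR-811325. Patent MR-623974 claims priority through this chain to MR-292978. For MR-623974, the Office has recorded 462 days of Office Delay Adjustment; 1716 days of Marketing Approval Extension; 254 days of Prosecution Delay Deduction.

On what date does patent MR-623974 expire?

Earliest priority filing: 26 May 1989.
Base term: 26 May 1989 + 16 years → 26 May 2005.
Office Delay Adjustment: +462 days → 31 August 2006.
Marketing Approval Extension: 1716 days claimed exceeds the 986-day cap, so +986 days → 13 May 2009.
Prosecution Delay Deduction: −254 days → 1 September 2008.

September 1, 2008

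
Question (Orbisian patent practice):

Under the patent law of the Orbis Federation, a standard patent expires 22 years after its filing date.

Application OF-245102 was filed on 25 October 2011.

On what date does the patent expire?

Filing date + 22 years → 25 October 2033.

October 25, 2033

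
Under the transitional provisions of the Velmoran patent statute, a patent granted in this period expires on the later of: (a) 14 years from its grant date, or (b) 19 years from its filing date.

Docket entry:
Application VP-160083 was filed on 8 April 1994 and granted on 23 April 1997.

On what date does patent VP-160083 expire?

(a) grant + 14 years → 23 April 2011.
(b) filing + 19 years → 8 April 2013.
Later of the two: 8 April 2013.

2013-04-08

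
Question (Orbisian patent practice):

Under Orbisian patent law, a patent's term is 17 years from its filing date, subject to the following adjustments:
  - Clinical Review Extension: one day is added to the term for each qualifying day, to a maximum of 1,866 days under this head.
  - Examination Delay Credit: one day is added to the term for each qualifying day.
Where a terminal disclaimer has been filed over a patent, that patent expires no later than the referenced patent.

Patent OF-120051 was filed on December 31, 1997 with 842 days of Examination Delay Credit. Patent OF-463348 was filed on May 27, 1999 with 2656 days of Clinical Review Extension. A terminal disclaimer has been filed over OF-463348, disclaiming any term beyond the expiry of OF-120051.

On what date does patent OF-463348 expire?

2017-04-21

Natural term of OF-463348:
  Base: filing + 17 years → 27 May 2016.
  Clinical Review Extension: 2656 days claimed exceeds the 1866-day cap, so +1866 days → 6 July 2021.
Expiry of referenced patent OF-120051:
  Base: filing + 17 years → 31 December 2014.
  Examination Delay Credit: +842 days → 21 April 2017.
Terminal disclaimer: OF-463348 expires on the earlier of 6 July 2021 and 21 April 2017.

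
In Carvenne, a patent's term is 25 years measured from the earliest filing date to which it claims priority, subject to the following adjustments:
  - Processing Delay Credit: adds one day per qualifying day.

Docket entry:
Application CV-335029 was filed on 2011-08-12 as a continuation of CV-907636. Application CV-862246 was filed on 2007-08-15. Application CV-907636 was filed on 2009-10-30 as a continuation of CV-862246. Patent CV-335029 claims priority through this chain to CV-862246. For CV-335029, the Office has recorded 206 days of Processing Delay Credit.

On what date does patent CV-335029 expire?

Earliest priority filing: 15 August 2007.
Base term: 15 August 2007 + 25 years → 15 August 2032.
Processing Delay Credit: +206 days → 9 March 2033.

2033-03-09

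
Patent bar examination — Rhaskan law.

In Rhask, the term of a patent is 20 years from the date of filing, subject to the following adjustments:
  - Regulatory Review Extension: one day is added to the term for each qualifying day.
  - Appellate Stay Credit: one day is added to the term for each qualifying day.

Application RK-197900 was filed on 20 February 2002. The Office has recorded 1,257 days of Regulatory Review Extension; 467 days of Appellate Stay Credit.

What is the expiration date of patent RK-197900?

November 10, 2026

Base term: filing date + 20 years → 20 February 2022.
Regulatory Review Extension: +1257 days → 31 July 2025.
Appellate Stay Credit: +467 days → 10 November 2026.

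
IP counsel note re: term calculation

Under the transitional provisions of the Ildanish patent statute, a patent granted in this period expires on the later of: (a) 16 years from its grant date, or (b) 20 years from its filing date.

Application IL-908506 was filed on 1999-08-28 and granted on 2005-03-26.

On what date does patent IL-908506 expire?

2021-03-26

(a) grant + 16 years → 26 March 2021.
(b) filing + 20 years → 28 August 2019.
Later of the two: 26 March 2021.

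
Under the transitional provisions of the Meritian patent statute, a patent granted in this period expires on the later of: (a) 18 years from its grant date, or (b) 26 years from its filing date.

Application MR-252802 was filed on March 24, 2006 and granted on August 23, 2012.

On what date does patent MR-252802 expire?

(a) grant + 18 years → 23 August 2030.
(b) filing + 26 years → 24 March 2032.
Later of the two: 24 March 2032.

March 24, 2032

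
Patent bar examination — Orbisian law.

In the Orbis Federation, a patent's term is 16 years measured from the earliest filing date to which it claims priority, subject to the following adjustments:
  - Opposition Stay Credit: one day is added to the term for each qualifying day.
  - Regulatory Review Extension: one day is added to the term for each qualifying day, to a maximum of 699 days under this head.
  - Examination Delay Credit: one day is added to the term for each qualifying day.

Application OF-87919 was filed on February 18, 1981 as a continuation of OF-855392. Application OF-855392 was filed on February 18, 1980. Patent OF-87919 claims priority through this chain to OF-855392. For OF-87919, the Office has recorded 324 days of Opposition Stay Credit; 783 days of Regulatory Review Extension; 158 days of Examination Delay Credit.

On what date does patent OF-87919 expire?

1999-05-14

Earliest priority filing: 18 February 1980.
Base term: 18 February 1980 + 16 years → 18 February 1996.
Opposition Stay Credit: +324 days → 7 January 1997.
Regulatory Review Extension: 783 days claimed exceeds the 699-day cap, so +699 days → 7 December 1998.
Examination Delay Credit: +158 days → 14 May 1999.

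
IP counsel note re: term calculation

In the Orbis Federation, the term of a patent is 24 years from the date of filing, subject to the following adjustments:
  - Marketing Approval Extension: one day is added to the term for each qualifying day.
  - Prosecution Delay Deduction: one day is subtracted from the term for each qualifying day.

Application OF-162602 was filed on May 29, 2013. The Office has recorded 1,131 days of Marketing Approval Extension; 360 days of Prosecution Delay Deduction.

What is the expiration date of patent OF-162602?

July 9, 2039

Base term: filing date + 24 years → 29 May 2037.
Marketing Approval Extension: +1131 days → 3 July 2040.
Prosecution Delay Deduction: −360 days → 9 July 2039.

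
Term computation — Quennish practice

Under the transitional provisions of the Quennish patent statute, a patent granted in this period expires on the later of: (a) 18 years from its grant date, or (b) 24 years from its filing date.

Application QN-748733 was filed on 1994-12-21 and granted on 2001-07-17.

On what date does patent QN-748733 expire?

(a) grant + 18 years → 17 July 2019.
(b) filing + 24 years → 21 December 2018.
Later of the two: 17 July 2019.

2019-07-17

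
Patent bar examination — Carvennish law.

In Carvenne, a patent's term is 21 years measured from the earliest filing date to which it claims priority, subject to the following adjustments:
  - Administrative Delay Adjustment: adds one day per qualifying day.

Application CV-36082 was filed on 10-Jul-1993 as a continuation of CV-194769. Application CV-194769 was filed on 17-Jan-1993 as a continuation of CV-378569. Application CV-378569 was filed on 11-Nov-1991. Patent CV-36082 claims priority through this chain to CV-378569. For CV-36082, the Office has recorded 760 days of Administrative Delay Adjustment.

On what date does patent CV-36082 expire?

2014-12-11

Earliest priority filing: 11 November 1991.
Base term: 11 November 1991 + 21 years → 11 November 2012.
Administrative Delay Adjustment: +760 days → 11 December 2014.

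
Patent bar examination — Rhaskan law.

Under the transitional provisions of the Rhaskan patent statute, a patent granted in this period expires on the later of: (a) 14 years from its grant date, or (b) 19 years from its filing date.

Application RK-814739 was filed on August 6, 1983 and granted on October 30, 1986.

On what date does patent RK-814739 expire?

August 6, 2002

(a) grant + 14 years → 30 October 2000.
(b) filing + 19 years → 6 August 2002.
Later of the two: 6 August 2002.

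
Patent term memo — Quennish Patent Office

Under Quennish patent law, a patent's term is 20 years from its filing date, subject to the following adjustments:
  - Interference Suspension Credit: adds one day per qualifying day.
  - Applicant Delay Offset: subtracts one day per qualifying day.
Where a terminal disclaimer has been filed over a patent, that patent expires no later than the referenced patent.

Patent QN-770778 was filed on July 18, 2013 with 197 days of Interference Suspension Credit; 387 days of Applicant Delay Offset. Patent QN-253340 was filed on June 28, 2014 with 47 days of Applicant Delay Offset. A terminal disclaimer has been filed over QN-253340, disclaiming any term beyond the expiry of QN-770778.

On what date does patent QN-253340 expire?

Natural term of QN-253340:
  Base: filing + 20 years → 28 June 2034.
  Applicant Delay Offset: −47 days → 12 May 2034.
Expiry of referenced patent QN-770778:
  Base: filing + 20 years → 18 July 2033.
  Interference Suspension Credit: +197 days → 31 January 2034.
  Applicant Delay Offset: −387 days → 9 January 2033.
Terminal disclaimer: QN-253340 expires on the earlier of 12 May 2034 and 9 January 2033.

2033-01-09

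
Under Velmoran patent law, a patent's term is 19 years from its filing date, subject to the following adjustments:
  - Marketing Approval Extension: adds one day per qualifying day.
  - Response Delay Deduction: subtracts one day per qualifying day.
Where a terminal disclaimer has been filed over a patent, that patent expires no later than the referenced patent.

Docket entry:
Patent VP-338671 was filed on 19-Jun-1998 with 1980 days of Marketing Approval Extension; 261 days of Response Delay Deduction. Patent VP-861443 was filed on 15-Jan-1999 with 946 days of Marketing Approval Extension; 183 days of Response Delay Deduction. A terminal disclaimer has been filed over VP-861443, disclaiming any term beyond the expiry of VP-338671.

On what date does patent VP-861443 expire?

Natural term of VP-861443:
  Base: filing + 19 years → 15 January 2018.
  Marketing Approval Extension: +946 days → 18 August 2020.
  Response Delay Deduction: −183 days → 17 February 2020.
Expiry of referenced patent VP-338671:
  Base: filing + 19 years → 19 June 2017.
  Marketing Approval Extension: +1980 days → 20 November 2022.
  Response Delay Deduction: −261 days → 4 March 2022.
Terminal disclaimer: VP-861443 expires on the earlier of 17 February 2020 and 4 March 2022.

2020-02-17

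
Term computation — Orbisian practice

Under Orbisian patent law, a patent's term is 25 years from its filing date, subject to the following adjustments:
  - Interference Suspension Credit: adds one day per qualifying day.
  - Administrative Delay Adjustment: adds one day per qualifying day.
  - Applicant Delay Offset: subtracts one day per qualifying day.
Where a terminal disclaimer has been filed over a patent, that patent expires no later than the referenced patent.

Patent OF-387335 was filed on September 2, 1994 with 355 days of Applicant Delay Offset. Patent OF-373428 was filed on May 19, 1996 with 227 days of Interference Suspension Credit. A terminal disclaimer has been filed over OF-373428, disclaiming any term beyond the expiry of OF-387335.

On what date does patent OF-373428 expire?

Natural term of OF-373428:
  Base: filing + 25 years → 19 May 2021.
  Interference Suspension Credit: +227 days → 1 January 2022.
Expiry of referenced patent OF-387335:
  Base: filing + 25 years → 2 September 2019.
  Applicant Delay Offset: −355 days → 12 September 2018.
Terminal disclaimer: OF-373428 expires on the earlier of 1 January 2022 and 12 September 2018.

September 12, 2018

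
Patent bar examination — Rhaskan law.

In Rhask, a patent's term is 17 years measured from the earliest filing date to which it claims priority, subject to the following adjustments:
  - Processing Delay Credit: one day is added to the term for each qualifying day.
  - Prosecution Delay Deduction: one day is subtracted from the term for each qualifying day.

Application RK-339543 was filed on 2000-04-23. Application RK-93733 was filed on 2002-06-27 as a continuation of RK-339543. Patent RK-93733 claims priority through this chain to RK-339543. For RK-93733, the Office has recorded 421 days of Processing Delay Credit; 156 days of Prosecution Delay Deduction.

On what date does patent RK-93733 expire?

Earliest priority filing: 23 April 2000.
Base term: 23 April 2000 + 17 years → 23 April 2017.
Processing Delay Credit: +421 days → 18 June 2018.
Prosecution Delay Deduction: −156 days → 13 January 2018.

January 13, 2018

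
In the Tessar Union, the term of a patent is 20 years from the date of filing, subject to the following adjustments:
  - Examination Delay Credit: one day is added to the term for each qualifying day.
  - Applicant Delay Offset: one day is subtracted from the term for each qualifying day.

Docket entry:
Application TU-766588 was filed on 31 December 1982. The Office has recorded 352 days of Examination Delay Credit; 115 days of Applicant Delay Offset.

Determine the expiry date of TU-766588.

August 25, 2003

Base term: filing date + 20 years → 31 December 2002.
Examination Delay Credit: +352 days → 18 December 2003.
Applicant Delay Offset: −115 days → 25 August 2003.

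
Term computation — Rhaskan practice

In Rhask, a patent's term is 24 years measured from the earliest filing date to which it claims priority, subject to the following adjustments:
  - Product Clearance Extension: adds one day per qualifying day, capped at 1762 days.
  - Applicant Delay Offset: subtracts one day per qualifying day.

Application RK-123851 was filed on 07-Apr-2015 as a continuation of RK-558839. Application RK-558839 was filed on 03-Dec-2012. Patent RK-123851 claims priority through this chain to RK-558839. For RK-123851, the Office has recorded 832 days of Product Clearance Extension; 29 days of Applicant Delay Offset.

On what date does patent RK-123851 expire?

Earliest priority filing: 3 December 2012.
Base term: 3 December 2012 + 24 years → 3 December 2036.
Product Clearance Extension: 832 days (within the 1762-day cap) → +832 days → 15 March 2039.
Applicant Delay Offset: −29 days → 14 February 2039.

2039-02-14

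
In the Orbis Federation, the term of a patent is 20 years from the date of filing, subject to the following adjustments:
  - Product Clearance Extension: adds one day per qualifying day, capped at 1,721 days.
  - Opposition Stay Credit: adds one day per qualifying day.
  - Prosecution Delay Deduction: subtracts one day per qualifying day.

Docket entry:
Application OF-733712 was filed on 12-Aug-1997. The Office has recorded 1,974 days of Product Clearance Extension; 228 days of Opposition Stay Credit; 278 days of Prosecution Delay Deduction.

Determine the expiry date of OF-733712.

Base term: filing date + 20 years → 12 August 2017.
Product Clearance Extension: 1974 days claimed exceeds the 1721-day cap, so +1721 days → 29 April 2022.
Opposition Stay Credit: +228 days → 13 December 2022.
Prosecution Delay Deduction: −278 days → 10 March 2022.

2022-03-10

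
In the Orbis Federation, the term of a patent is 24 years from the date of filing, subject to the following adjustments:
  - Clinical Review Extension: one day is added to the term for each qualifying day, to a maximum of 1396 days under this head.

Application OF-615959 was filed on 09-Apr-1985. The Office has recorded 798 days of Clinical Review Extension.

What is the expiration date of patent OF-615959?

2011-06-16

Base term: filing date + 24 years → 9 April 2009.
Clinical Review Extension: 798 days (within the 1396-day cap) → +798 days → 16 June 2011.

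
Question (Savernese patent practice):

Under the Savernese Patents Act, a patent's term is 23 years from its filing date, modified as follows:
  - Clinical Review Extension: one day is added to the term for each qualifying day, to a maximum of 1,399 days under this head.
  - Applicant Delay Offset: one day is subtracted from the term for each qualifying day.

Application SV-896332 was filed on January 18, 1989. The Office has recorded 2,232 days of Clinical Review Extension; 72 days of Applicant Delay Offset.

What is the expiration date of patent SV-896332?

September 6, 2015

Base term: filing date + 23 years → 18 January 2012.
Clinical Review Extension: 2232 days claimed exceeds the 1399-day cap, so +1399 days → 17 November 2015.
Applicant Delay Offset: −72 days → 6 September 2015.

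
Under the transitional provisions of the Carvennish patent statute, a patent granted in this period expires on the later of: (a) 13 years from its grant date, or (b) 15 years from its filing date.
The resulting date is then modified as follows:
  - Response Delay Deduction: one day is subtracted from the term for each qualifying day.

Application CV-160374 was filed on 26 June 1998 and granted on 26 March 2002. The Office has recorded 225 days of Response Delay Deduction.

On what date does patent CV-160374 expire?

(a) grant + 13 years → 26 March 2015.
(b) filing + 15 years → 26 June 2013.
Later of the two: 26 March 2015.
Response Delay Deduction: −225 days → 13 August 2014.

August 13, 2014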